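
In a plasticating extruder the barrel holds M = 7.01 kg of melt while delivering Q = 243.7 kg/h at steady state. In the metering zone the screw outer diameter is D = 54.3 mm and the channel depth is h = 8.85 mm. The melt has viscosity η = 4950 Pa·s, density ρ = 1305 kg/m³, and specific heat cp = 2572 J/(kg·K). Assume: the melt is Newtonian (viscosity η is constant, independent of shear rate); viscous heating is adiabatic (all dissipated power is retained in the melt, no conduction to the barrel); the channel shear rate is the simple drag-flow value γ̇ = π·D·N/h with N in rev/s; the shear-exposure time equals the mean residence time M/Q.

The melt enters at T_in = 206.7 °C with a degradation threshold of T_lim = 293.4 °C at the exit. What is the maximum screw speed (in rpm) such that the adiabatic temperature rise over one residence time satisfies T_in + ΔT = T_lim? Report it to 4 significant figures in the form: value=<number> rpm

value=74.17 rpm

Throughput in SI: Q_s = 243.7 kg/h ÷ 3600 s/h = 0.0676944 kg/s
t_res = M / Q_s = 7.01 ÷ 0.0676944 = 103.554 s
D = 54.3 mm = 0.0543 m;  h = 8.85 mm = 0.00885 m
Allowable rise: ΔT_a = T_lim − T_in = 293.4 − 206.7 = 86.7 K
γ̇_max² = ΔT_a·ρ·cp / (η·t_res) = [86.7 × 1305 × 2572] / [4950 × 103.554] = 567.715 s⁻²
γ̇_max = sqrt(567.715) = 23.8268 s⁻¹
Solve γ̇ = πDN/h for N: N_max = γ̇_max·h/(π·D) = 23.8268 × 0.00885 / (π × 0.0543) = 1.23611 rev/s = 74.1669 rpm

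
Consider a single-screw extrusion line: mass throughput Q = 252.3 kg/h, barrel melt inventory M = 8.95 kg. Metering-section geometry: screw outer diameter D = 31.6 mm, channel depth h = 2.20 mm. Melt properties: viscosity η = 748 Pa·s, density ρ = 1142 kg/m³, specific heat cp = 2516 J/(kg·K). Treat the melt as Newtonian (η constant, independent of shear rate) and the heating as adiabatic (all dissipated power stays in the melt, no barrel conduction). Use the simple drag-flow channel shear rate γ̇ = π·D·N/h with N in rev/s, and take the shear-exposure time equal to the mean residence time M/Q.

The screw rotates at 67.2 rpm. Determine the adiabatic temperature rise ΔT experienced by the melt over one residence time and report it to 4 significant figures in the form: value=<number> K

Throughput in SI: Q_s = 252.3 kg/h ÷ 3600 s/h = 0.0700833 kg/s
Mean residence time: t_res = M/Q_s = 8.95 kg / 0.0700833 kg/s = 127.705 s
D = 31.6 mm = 0.0316 m;  h = 2.20 mm = 0.0022 m;  N = 67.2 rpm / 60 = 1.12 rev/s
Shear rate: γ̇ = πDN/h = π·0.0316·1.12/0.0022 = 50.5397 s⁻¹
Adiabatic rise: ΔT = η γ̇² t_res / (ρ cp) = 748·(50.5397)²·127.705 / (1142·2516) = 84.9176 K

value=84.92 K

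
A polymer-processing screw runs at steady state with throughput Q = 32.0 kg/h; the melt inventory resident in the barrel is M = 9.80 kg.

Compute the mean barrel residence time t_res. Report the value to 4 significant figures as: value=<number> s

Throughput in SI: Q_s = 32.0 kg/h ÷ 3600 s/h = 0.00888889 kg/s
Mean residence time: t_res = M/Q_s = 9.80 kg / 0.00888889 kg/s = 1102.5 s

value=1102. s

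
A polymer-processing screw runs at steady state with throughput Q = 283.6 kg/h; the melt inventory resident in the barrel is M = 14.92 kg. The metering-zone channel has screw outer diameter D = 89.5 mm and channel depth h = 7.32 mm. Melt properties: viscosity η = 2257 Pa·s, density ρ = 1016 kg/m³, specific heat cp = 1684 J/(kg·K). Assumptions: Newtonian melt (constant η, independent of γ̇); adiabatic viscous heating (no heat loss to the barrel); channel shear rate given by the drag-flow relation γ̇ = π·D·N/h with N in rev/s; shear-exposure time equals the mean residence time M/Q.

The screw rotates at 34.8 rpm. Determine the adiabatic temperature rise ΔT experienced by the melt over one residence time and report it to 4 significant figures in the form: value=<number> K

value=124.0 K

Convert throughput: Q = 283.6 kg/h = 283.6/3600 = 0.0787778 kg/s
t_res = M / Q_s = 14.92 / 0.0787778 = 189.394 s
Geometry in metres: D = 89.5 mm → 0.0895 m, h = 7.32 mm → 0.00732 m; screw speed N = 34.8 rpm = 0.58 rev/s
Shear rate: γ̇ = πDN/h = π·0.0895·0.58/0.00732 = 22.2787 s⁻¹
ΔT = η·γ̇²·t_res / (ρ·cp) = 2257 · (22.2787)² · 189.394 / (1016 · 1684) = 124.005 K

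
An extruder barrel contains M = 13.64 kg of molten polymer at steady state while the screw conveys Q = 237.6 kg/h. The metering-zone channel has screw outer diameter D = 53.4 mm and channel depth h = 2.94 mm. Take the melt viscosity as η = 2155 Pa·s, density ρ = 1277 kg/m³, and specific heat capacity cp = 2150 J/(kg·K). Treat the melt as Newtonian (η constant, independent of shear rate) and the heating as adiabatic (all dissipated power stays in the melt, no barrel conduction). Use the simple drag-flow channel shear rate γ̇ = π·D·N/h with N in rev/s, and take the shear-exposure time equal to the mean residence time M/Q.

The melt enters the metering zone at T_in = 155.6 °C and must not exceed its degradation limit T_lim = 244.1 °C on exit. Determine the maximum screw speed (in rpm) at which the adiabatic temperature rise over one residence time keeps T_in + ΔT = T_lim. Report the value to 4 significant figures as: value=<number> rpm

value=24.56 rpm

Convert throughput: Q = 237.6 kg/h = 237.6/3600 = 0.066 kg/s
Mean residence time: t_res = M/Q_s = 13.64 kg / 0.066 kg/s = 206.667 s
Geometry in SI: D = 53.4 mm → 0.0534 m, h = 2.94 mm → 0.00294 m
ΔT_a = T_lim − T_in = 244.1 °C − 155.6 °C = 88.5 K
γ̇_max² = ΔT_a·ρ·cp / (η·t_res) = [88.5 × 1277 × 2150] / [2155 × 206.667] = 545.576 s⁻²
Take the square root: γ̇_max = √(545.576) = 23.3576 s⁻¹
N_max = γ̇_max h / (πD) = 23.3576·0.00294/(π·0.0534) = 0.40934 rev/s → ×60 = 24.5604 rpm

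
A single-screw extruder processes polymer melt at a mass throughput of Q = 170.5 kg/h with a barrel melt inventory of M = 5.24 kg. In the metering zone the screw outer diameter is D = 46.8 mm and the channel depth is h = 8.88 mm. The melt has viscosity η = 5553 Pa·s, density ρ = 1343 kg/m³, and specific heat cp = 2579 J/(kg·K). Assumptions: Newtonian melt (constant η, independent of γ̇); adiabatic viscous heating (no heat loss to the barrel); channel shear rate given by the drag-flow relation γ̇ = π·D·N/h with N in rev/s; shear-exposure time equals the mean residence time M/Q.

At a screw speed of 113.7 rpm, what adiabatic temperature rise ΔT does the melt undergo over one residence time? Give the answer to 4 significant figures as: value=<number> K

Convert throughput: Q = 170.5 kg/h = 170.5/3600 = 0.0473611 kg/s
t_res = M / Q_s = 5.24 ÷ 0.0473611 = 110.639 s
Geometry in metres: D = 46.8 mm → 0.0468 m, h = 8.88 mm → 0.00888 m; screw speed N = 113.7 rpm = 1.895 rev/s
Shear rate: γ̇ = πDN/h = π·0.0468·1.895/0.00888 = 31.3756 s⁻¹
ΔT = η·γ̇²·t_res / (ρ·cp) = 5553 · (31.3756)² · 110.639 / (1343 · 2579) = 174.62 K

value=174.6 K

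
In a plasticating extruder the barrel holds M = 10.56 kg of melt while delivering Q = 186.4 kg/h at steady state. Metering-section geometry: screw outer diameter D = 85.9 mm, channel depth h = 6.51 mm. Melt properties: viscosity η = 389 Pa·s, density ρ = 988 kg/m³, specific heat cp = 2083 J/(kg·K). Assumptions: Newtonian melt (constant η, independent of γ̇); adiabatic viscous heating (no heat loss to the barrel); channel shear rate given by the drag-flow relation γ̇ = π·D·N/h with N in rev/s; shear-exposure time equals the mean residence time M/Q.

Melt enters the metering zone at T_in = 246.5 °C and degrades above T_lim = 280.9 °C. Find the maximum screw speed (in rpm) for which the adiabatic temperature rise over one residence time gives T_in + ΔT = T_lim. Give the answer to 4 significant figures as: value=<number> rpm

Q_s = Q / 3600 = 186.4 / 3600 = 0.0517778 kg/s
t_res = M / Q_s = 10.56 ÷ 0.0517778 = 203.948 s
Geometry in SI: D = 85.9 mm → 0.0859 m, h = 6.51 mm → 0.00651 m
ΔT_a = T_lim − T_in = 280.9 − 246.5 = 34.4 K
Invert ΔT = ηγ̇²t_res/(ρcp) for γ̇: γ̇_max² = ΔT_a ρ cp / (η t_res) = 34.4·988·2083 / (389·203.948) = 892.349 s⁻²
γ̇_max = sqrt(892.349) = 29.8722 s⁻¹
N_max = γ̇_max·h / (π·D) = 29.8722 · 0.00651 / (π · 0.0859) = 0.720618 rev/s = 43.2371 rpm

value=43.24 rpm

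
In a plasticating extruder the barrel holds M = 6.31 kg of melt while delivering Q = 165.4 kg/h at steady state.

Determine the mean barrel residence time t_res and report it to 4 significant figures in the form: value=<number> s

Convert throughput: Q = 165.4 kg/h = 165.4/3600 = 0.0459444 kg/s
Mean residence time: t_res = M/Q_s = 6.31 kg / 0.0459444 kg/s = 137.34 s

value=137.3 s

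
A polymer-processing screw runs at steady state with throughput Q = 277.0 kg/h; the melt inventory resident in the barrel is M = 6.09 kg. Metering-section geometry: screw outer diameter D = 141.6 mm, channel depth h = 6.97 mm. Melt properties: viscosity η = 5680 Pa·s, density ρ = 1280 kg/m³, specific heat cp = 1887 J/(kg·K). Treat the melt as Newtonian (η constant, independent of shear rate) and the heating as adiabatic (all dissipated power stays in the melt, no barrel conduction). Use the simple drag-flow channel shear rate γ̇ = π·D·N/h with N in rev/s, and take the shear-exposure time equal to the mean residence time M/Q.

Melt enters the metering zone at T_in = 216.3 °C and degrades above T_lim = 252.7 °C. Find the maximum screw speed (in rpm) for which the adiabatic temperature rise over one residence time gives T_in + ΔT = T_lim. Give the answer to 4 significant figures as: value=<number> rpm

Q_s = Q / 3600 = 277.0 / 3600 = 0.0769444 kg/s
t_res = M / Q_s = 6.09 / 0.0769444 = 79.148 s
D = 141.6 mm = 0.1416 m;  h = 6.97 mm = 0.00697 m
ΔT_a = T_lim − T_in = 252.7 − 216.3 = 36.4 K
γ̇_max² = ΔT_a·ρ·cp/(η·t_res) = 36.4·1280·1887/(5680·79.148) = 195.567 s⁻²
γ̇_max = sqrt(195.567) = 13.9845 s⁻¹
N_max = γ̇_max h / (πD) = 13.9845·0.00697/(π·0.1416) = 0.219112 rev/s → ×60 = 13.1467 rpm

value=13.15 rpm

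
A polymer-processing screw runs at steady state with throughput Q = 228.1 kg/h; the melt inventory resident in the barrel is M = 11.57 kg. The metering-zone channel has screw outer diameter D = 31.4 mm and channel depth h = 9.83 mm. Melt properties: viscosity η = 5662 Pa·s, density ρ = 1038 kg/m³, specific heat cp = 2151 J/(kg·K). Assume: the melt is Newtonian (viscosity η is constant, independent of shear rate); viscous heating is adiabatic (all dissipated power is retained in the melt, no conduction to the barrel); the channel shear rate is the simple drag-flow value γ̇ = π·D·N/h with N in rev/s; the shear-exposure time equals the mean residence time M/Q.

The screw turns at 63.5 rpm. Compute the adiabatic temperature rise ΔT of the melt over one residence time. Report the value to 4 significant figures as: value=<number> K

Q_s = Q / 3600 = 228.1 / 3600 = 0.0633611 kg/s
t_res = M / Q_s = 11.57 ÷ 0.0633611 = 182.604 s
D = 31.4 mm = 0.0314 m;  h = 9.83 mm = 0.00983 m;  N = 63.5 rpm / 60 = 1.05833 rev/s
γ̇ = π·D·N / h = π · 0.0314 · 1.05833 / 0.00983 = 10.6206 s⁻¹
ΔT = η·γ̇²·t_res/(ρ·cp) = [5662 × 10.6206² × 182.604] / [1038 × 2151] = 52.2324 K

value=52.23 K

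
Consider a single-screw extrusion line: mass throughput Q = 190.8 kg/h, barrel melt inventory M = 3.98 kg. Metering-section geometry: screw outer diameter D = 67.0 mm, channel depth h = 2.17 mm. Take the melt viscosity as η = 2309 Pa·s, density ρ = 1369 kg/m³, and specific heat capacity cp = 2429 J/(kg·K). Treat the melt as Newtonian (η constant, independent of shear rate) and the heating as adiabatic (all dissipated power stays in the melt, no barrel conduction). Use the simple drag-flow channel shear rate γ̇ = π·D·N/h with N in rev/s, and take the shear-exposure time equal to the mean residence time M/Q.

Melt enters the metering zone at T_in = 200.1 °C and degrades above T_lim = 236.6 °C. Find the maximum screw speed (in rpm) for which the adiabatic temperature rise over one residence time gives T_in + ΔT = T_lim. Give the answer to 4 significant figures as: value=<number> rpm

Q_s = Q / 3600 = 190.8 / 3600 = 0.053 kg/s
t_res = M / Q_s = 3.98 / 0.053 = 75.0943 s
D = 67.0 mm = 0.067 m;  h = 2.17 mm = 0.00217 m
ΔT_a = T_lim − T_in = 236.6 °C − 200.1 °C = 36.5 K
γ̇_max² = ΔT_a·ρ·cp/(η·t_res) = 36.5·1369·2429/(2309·75.0943) = 699.991 s⁻²
γ̇_max = √699.991 = 26.4574 s⁻¹
N_max = γ̇_max h / (πD) = 26.4574·0.00217/(π·0.067) = 0.27276 rev/s → ×60 = 16.3656 rpm

value=16.37 rpm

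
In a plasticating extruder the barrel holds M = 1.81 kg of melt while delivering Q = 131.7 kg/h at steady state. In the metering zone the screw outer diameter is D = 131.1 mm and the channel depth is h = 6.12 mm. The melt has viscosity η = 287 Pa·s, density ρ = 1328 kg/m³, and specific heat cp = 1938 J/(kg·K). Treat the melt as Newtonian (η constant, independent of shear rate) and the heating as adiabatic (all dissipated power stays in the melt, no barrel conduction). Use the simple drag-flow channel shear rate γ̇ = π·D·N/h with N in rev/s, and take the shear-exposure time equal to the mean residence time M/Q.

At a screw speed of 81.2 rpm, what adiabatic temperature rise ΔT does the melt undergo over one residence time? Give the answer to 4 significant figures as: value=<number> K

value=45.77 K

Throughput in SI: Q_s = 131.7 kg/h ÷ 3600 s/h = 0.0365833 kg/s
t_res = M / Q_s = 1.81 ÷ 0.0365833 = 49.4761 s
Convert to SI: D = 0.1311 m, h = 0.00612 m, N = 81.2/60 = 1.35333 rev/s
γ̇ = π D N / h = (π)(0.1311)(1.35333) / 0.00612 = 91.0764 s⁻¹
Adiabatic rise: ΔT = η γ̇² t_res / (ρ cp) = 287·(91.0764)²·49.4761 / (1328·1938) = 45.7654 K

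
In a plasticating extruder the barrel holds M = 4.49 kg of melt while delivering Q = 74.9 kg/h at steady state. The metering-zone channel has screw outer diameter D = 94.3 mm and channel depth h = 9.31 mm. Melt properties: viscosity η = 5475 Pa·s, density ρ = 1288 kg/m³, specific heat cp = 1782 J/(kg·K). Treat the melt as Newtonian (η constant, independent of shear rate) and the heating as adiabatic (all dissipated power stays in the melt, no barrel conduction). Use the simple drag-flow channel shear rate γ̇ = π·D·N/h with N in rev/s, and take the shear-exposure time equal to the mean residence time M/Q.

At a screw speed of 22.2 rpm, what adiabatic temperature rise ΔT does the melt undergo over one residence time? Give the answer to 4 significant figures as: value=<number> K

Convert throughput: Q = 74.9 kg/h = 74.9/3600 = 0.0208056 kg/s
t_res = M / Q_s = 4.49 / 0.0208056 = 215.808 s
Geometry in metres: D = 94.3 mm → 0.0943 m, h = 9.31 mm → 0.00931 m; screw speed N = 22.2 rpm = 0.37 rev/s
Shear rate: γ̇ = πDN/h = π·0.0943·0.37/0.00931 = 11.7737 s⁻¹
ΔT = η·γ̇²·t_res / (ρ·cp) = 5475 · (11.7737)² · 215.808 / (1288 · 1782) = 71.36 K

value=71.36 K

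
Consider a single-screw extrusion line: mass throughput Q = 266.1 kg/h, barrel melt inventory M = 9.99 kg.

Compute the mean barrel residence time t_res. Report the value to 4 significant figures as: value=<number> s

Throughput in SI: Q_s = 266.1 kg/h ÷ 3600 s/h = 0.0739167 kg/s
t_res = M / Q_s = 9.99 / 0.0739167 = 135.152 s

value=135.2 s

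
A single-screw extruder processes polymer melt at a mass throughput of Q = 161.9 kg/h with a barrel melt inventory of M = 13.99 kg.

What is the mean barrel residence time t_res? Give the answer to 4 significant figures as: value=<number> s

Q_s = Q / 3600 = 161.9 / 3600 = 0.0449722 kg/s
t_res = M / Q_s = 13.99 / 0.0449722 = 311.081 s

value=311.1 s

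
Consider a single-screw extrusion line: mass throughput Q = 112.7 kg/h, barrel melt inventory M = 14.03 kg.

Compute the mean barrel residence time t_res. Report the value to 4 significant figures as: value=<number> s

Q_s = Q / 3600 = 112.7 / 3600 = 0.0313056 kg/s
t_res = M / Q_s = 14.03 / 0.0313056 = 448.163 s

value=448.2 s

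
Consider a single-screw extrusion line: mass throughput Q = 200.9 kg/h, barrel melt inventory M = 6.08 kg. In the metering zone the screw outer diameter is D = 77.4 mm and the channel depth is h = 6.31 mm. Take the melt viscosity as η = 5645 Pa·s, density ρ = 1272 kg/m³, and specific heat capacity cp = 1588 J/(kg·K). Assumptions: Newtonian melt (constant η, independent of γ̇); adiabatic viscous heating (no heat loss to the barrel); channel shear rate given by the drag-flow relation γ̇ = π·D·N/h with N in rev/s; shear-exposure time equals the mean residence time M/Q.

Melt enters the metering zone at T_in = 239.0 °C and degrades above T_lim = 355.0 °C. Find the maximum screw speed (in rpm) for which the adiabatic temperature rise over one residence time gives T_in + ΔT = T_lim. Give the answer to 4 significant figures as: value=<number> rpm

Q_s = Q / 3600 = 200.9 / 3600 = 0.0558056 kg/s
t_res = M / Q_s = 6.08 ÷ 0.0558056 = 108.95 s
Geometry in SI: D = 77.4 mm → 0.0774 m, h = 6.31 mm → 0.00631 m
ΔT_a = T_lim − T_in = 355.0 − 239.0 = 116 K
γ̇_max² = ΔT_a·ρ·cp/(η·t_res) = 116·1272·1588/(5645·108.95) = 380.983 s⁻²
γ̇_max = sqrt(380.983) = 19.5188 s⁻¹
N_max = γ̇_max·h / (π·D) = 19.5188 · 0.00631 / (π · 0.0774) = 0.506514 rev/s = 30.3908 rpm

value=30.39 rpm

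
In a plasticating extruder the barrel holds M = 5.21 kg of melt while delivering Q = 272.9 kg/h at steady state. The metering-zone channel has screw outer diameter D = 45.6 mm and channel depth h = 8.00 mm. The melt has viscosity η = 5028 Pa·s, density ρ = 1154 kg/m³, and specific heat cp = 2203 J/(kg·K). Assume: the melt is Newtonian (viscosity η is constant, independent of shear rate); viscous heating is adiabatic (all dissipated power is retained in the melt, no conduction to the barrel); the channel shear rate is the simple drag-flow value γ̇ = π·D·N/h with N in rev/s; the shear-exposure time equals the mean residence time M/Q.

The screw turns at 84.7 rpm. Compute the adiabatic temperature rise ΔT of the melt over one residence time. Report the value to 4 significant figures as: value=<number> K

Throughput in SI: Q_s = 272.9 kg/h ÷ 3600 s/h = 0.0758056 kg/s
Mean residence time: t_res = M/Q_s = 5.21 kg / 0.0758056 kg/s = 68.7285 s
Convert to SI: D = 0.0456 m, h = 0.008 m, N = 84.7/60 = 1.41167 rev/s
Shear rate: γ̇ = πDN/h = π·0.0456·1.41167/0.008 = 25.2788 s⁻¹
Adiabatic rise: ΔT = η γ̇² t_res / (ρ cp) = 5028·(25.2788)²·68.7285 / (1154·2203) = 86.8611 K

value=86.86 K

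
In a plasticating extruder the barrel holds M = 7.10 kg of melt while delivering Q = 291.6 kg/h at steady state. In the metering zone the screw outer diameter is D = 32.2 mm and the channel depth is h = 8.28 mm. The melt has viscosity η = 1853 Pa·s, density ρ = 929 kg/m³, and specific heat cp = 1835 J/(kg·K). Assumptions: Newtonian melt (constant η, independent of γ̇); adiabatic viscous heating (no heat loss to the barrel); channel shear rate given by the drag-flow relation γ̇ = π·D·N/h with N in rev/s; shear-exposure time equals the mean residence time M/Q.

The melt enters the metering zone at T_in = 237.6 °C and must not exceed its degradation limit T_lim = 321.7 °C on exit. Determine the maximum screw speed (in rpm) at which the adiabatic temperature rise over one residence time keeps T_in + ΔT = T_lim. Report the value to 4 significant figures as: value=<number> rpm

Convert throughput: Q = 291.6 kg/h = 291.6/3600 = 0.081 kg/s
t_res = M / Q_s = 7.10 / 0.081 = 87.6543 s
Convert to metres: D = 0.0322 m, h = 0.00828 m
ΔT_a = T_lim − T_in = 321.7 °C − 237.6 °C = 84.1 K
γ̇_max² = ΔT_a·ρ·cp/(η·t_res) = 84.1·929·1835/(1853·87.6543) = 882.671 s⁻²
γ̇_max = sqrt(882.671) = 29.7098 s⁻¹
N_max = γ̇_max·h / (π·D) = 29.7098 · 0.00828 / (π · 0.0322) = 2.43178 rev/s = 145.907 rpm

value=145.9 rpm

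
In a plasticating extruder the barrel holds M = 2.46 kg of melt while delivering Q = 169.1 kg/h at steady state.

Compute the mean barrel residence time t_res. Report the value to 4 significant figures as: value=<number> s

value=52.37 s

Q_s = Q / 3600 = 169.1 / 3600 = 0.0469722 kg/s
Mean residence time: t_res = M/Q_s = 2.46 kg / 0.0469722 kg/s = 52.3714 s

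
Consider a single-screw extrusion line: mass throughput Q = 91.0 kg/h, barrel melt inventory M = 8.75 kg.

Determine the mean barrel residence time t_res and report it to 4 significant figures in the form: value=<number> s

Q_s = Q / 3600 = 91.0 / 3600 = 0.0252778 kg/s
t_res = M / Q_s = 8.75 / 0.0252778 = 346.154 s

value=346.2 s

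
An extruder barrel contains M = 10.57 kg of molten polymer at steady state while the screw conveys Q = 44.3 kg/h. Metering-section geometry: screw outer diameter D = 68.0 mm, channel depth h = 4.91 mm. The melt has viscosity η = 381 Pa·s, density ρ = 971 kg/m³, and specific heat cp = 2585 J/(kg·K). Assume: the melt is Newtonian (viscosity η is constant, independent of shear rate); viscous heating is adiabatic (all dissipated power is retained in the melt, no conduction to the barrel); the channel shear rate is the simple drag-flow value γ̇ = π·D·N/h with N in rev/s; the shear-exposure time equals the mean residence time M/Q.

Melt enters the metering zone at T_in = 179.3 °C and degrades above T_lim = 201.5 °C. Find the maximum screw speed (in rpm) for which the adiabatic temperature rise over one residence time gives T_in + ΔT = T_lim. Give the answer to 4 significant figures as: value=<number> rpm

value=17.99 rpm

Convert throughput: Q = 44.3 kg/h = 44.3/3600 = 0.0123056 kg/s
t_res = M / Q_s = 10.57 / 0.0123056 = 858.962 s
D = 68.0 mm = 0.068 m;  h = 4.91 mm = 0.00491 m
Allowable rise: ΔT_a = T_lim − T_in = 201.5 − 179.3 = 22.2 K
Invert ΔT = ηγ̇²t_res/(ρcp) for γ̇: γ̇_max² = ΔT_a ρ cp / (η t_res) = 22.2·971·2585 / (381·858.962) = 170.268 s⁻²
Take the square root: γ̇_max = √(170.268) = 13.0487 s⁻¹
N_max = γ̇_max h / (πD) = 13.0487·0.00491/(π·0.068) = 0.299909 rev/s → ×60 = 17.9945 rpm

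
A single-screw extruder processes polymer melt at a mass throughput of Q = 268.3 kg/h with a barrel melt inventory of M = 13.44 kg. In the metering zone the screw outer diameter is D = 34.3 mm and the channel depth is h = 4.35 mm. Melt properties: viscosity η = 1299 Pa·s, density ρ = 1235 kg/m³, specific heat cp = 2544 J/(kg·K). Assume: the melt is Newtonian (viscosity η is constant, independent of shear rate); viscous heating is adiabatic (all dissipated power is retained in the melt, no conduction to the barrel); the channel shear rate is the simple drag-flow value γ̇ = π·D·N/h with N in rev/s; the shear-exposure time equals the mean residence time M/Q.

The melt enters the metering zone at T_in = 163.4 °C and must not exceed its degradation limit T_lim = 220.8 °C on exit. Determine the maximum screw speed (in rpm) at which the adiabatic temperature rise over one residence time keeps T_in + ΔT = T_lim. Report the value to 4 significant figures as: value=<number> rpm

Q_s = Q / 3600 = 268.3 / 3600 = 0.0745278 kg/s
t_res = M / Q_s = 13.44 / 0.0745278 = 180.335 s
Convert to metres: D = 0.0343 m, h = 0.00435 m
ΔT_a = T_lim − T_in = 220.8 °C − 163.4 °C = 57.4 K
Invert ΔT = ηγ̇²t_res/(ρcp) for γ̇: γ̇_max² = ΔT_a ρ cp / (η t_res) = 57.4·1235·2544 / (1299·180.335) = 769.849 s⁻²
Take the square root: γ̇_max = √(769.849) = 27.7462 s⁻¹
Solve γ̇ = πDN/h for N: N_max = γ̇_max·h/(π·D) = 27.7462 × 0.00435 / (π × 0.0343) = 1.12008 rev/s = 67.2047 rpm

value=67.20 rpm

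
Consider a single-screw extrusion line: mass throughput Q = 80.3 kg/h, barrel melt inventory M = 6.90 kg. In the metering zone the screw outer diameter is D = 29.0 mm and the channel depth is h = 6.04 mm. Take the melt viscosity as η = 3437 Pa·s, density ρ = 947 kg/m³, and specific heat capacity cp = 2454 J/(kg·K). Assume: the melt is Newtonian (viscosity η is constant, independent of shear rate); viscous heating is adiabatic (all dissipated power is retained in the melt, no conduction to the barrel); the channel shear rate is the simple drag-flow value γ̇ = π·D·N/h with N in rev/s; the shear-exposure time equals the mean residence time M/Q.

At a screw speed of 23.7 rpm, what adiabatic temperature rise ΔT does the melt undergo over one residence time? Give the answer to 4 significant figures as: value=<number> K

Q_s = Q / 3600 = 80.3 / 3600 = 0.0223056 kg/s
t_res = M / Q_s = 6.90 ÷ 0.0223056 = 309.34 s
Geometry in metres: D = 29.0 mm → 0.029 m, h = 6.04 mm → 0.00604 m; screw speed N = 23.7 rpm = 0.395 rev/s
Shear rate: γ̇ = πDN/h = π·0.029·0.395/0.00604 = 5.9581 s⁻¹
Adiabatic rise: ΔT = η γ̇² t_res / (ρ cp) = 3437·(5.9581)²·309.34 / (947·2454) = 16.2408 K

value=16.24 K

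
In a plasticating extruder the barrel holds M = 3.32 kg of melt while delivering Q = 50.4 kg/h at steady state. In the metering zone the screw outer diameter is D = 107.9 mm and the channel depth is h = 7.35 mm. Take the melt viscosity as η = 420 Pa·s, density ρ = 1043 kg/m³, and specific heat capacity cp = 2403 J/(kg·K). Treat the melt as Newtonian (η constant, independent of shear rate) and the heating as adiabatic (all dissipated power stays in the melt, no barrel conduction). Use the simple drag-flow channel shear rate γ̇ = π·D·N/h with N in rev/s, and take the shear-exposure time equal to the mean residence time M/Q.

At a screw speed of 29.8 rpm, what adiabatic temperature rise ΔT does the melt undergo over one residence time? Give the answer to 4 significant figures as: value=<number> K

Convert throughput: Q = 50.4 kg/h = 50.4/3600 = 0.014 kg/s
t_res = M / Q_s = 3.32 / 0.014 = 237.143 s
Convert to SI: D = 0.1079 m, h = 0.00735 m, N = 29.8/60 = 0.496667 rev/s
Shear rate: γ̇ = πDN/h = π·0.1079·0.496667/0.00735 = 22.906 s⁻¹
Adiabatic rise: ΔT = η γ̇² t_res / (ρ cp) = 420·(22.906)²·237.143 / (1043·2403) = 20.8506 K

value=20.85 K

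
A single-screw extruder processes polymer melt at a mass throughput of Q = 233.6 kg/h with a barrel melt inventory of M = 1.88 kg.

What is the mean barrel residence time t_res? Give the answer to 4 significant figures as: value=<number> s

value=28.97 s

Throughput in SI: Q_s = 233.6 kg/h ÷ 3600 s/h = 0.0648889 kg/s
t_res = M / Q_s = 1.88 ÷ 0.0648889 = 28.9726 s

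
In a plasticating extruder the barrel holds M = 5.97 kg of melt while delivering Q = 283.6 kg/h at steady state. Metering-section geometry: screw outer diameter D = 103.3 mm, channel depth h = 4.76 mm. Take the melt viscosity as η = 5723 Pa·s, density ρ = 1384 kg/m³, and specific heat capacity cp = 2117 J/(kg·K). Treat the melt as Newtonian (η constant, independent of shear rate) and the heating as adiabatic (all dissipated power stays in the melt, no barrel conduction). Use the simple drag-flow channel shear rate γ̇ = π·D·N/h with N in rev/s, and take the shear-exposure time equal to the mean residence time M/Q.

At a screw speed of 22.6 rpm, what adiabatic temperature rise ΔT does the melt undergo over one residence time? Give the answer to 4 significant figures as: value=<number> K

Throughput in SI: Q_s = 283.6 kg/h ÷ 3600 s/h = 0.0787778 kg/s
t_res = M / Q_s = 5.97 ÷ 0.0787778 = 75.7828 s
Convert to SI: D = 0.1033 m, h = 0.00476 m, N = 22.6/60 = 0.376667 rev/s
Shear rate: γ̇ = πDN/h = π·0.1033·0.376667/0.00476 = 25.6803 s⁻¹
ΔT = η·γ̇²·t_res/(ρ·cp) = [5723 × 25.6803² × 75.7828] / [1384 × 2117] = 97.6199 K

value=97.62 K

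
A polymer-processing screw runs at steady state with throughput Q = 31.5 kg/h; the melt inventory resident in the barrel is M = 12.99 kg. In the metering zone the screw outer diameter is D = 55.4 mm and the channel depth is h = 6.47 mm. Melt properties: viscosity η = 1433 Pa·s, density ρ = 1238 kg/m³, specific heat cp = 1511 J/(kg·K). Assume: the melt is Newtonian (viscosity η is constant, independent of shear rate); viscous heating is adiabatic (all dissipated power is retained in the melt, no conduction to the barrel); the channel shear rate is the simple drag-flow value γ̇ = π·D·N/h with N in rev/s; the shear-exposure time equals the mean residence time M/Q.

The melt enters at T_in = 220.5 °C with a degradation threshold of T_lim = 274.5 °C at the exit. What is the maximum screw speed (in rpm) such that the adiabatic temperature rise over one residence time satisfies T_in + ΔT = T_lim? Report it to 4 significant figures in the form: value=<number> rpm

Q_s = Q / 3600 = 31.5 / 3600 = 0.00875 kg/s
t_res = M / Q_s = 12.99 ÷ 0.00875 = 1484.57 s
Geometry in SI: D = 55.4 mm → 0.0554 m, h = 6.47 mm → 0.00647 m
ΔT_a = T_lim − T_in = 274.5 °C − 220.5 °C = 54 K
γ̇_max² = ΔT_a·ρ·cp / (η·t_res) = [54 × 1238 × 1511] / [1433 × 1484.57] = 47.4823 s⁻²
γ̇_max = √47.4823 = 6.89074 s⁻¹
Solve γ̇ = πDN/h for N: N_max = γ̇_max·h/(π·D) = 6.89074 × 0.00647 / (π × 0.0554) = 0.256159 rev/s = 15.3696 rpm

value=15.37 rpm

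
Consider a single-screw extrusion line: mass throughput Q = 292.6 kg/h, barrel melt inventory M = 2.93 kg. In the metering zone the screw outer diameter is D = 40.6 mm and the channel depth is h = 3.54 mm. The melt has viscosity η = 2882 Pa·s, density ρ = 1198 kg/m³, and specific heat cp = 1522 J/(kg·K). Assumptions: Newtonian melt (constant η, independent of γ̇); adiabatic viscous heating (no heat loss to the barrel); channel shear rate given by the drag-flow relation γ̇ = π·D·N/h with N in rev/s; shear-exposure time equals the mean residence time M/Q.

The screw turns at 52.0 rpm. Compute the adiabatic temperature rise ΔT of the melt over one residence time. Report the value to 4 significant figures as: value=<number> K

Q_s = Q / 3600 = 292.6 / 3600 = 0.0812778 kg/s
t_res = M / Q_s = 2.93 / 0.0812778 = 36.0492 s
D = 40.6 mm = 0.0406 m;  h = 3.54 mm = 0.00354 m;  N = 52.0 rpm / 60 = 0.866667 rev/s
γ̇ = π·D·N / h = π · 0.0406 · 0.866667 / 0.00354 = 31.2266 s⁻¹
ΔT = η·γ̇²·t_res / (ρ·cp) = 2882 · (31.2266)² · 36.0492 / (1198 · 1522) = 55.5607 K

value=55.56 K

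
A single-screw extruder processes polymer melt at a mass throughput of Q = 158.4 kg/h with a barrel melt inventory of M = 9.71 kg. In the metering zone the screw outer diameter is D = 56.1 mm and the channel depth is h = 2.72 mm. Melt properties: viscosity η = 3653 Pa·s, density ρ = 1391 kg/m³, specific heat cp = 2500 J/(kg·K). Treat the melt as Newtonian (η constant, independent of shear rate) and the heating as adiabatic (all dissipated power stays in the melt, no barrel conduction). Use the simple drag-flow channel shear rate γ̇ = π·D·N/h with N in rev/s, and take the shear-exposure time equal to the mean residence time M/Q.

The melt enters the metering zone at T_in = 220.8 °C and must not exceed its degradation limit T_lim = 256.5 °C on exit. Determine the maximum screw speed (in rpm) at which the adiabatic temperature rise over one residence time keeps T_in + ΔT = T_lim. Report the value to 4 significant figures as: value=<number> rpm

Throughput in SI: Q_s = 158.4 kg/h ÷ 3600 s/h = 0.044 kg/s
t_res = M / Q_s = 9.71 / 0.044 = 220.682 s
D = 56.1 mm = 0.0561 m;  h = 2.72 mm = 0.00272 m
ΔT_a = T_lim − T_in = 256.5 − 220.8 = 35.7 K
γ̇_max² = ΔT_a·ρ·cp/(η·t_res) = 35.7·1391·2500/(3653·220.682) = 153.999 s⁻²
γ̇_max = √153.999 = 12.4097 s⁻¹
N_max = γ̇_max h / (πD) = 12.4097·0.00272/(π·0.0561) = 0.191521 rev/s → ×60 = 11.4912 rpm

value=11.49 rpm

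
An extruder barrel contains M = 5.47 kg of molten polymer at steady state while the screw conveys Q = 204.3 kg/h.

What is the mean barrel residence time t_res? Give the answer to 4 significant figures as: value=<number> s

value=96.39 s

Convert throughput: Q = 204.3 kg/h = 204.3/3600 = 0.05675 kg/s
Mean residence time: t_res = M/Q_s = 5.47 kg / 0.05675 kg/s = 96.3877 s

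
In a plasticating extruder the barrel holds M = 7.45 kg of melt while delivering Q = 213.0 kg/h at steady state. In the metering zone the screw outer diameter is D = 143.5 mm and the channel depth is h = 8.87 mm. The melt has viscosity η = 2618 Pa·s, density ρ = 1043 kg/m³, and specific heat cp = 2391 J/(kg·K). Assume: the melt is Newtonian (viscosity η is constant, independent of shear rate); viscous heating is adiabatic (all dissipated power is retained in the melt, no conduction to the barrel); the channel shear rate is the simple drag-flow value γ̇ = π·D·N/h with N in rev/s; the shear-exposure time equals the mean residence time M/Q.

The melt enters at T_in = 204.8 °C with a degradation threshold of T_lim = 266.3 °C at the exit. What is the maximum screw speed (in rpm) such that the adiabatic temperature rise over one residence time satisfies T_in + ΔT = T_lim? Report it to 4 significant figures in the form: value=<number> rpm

Convert throughput: Q = 213.0 kg/h = 213.0/3600 = 0.0591667 kg/s
Mean residence time: t_res = M/Q_s = 7.45 kg / 0.0591667 kg/s = 125.915 s
D = 143.5 mm = 0.1435 m;  h = 8.87 mm = 0.00887 m
Allowable rise: ΔT_a = T_lim − T_in = 266.3 − 204.8 = 61.5 K
Invert ΔT = ηγ̇²t_res/(ρcp) for γ̇: γ̇_max² = ΔT_a ρ cp / (η t_res) = 61.5·1043·2391 / (2618·125.915) = 465.254 s⁻²
γ̇_max = sqrt(465.254) = 21.5697 s⁻¹
N_max = γ̇_max h / (πD) = 21.5697·0.00887/(π·0.1435) = 0.424392 rev/s → ×60 = 25.4635 rpm

value=25.46 rpm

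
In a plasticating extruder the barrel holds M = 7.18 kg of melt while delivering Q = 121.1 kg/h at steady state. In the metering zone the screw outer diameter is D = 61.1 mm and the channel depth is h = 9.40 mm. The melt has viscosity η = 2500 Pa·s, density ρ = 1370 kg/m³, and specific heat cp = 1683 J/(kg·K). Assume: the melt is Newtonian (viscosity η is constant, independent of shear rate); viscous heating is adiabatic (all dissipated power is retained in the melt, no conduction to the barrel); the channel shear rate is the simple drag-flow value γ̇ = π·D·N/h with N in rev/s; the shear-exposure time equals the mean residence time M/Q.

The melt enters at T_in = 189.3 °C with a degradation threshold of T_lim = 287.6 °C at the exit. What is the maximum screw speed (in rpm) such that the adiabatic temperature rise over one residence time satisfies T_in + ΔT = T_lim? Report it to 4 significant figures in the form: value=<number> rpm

Throughput in SI: Q_s = 121.1 kg/h ÷ 3600 s/h = 0.0336389 kg/s
Mean residence time: t_res = M/Q_s = 7.18 kg / 0.0336389 kg/s = 213.443 s
Convert to metres: D = 0.0611 m, h = 0.0094 m
ΔT_a = T_lim − T_in = 287.6 − 189.3 = 98.3 K
γ̇_max² = ΔT_a·ρ·cp / (η·t_res) = [98.3 × 1370 × 1683] / [2500 × 213.443] = 424.752 s⁻²
γ̇_max = sqrt(424.752) = 20.6095 s⁻¹
N_max = γ̇_max h / (πD) = 20.6095·0.0094/(π·0.0611) = 1.00926 rev/s → ×60 = 60.5558 rpm

value=60.56 rpm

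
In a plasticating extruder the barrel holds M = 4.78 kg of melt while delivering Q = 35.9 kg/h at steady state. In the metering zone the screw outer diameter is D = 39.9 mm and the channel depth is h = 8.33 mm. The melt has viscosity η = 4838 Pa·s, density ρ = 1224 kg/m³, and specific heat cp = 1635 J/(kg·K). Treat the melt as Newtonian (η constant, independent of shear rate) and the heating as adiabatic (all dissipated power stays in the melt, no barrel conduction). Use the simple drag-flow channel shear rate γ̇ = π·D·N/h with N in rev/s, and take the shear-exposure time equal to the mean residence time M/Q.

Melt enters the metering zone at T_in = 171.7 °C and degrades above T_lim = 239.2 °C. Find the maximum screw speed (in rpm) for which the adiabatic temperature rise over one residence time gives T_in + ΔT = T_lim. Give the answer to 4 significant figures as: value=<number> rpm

value=30.43 rpm

Throughput in SI: Q_s = 35.9 kg/h ÷ 3600 s/h = 0.00997222 kg/s
t_res = M / Q_s = 4.78 ÷ 0.00997222 = 479.331 s
D = 39.9 mm = 0.0399 m;  h = 8.33 mm = 0.00833 m
ΔT_a = T_lim − T_in = 239.2 − 171.7 = 67.5 K
Invert ΔT = ηγ̇²t_res/(ρcp) for γ̇: γ̇_max² = ΔT_a ρ cp / (η t_res) = 67.5·1224·1635 / (4838·479.331) = 58.2507 s⁻²
γ̇_max = sqrt(58.2507) = 7.63221 s⁻¹
N_max = γ̇_max·h / (π·D) = 7.63221 · 0.00833 / (π · 0.0399) = 0.507192 rev/s = 30.4315 rpm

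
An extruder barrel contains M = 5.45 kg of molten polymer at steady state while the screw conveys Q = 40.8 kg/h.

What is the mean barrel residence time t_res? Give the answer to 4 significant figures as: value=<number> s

value=480.9 s

Throughput in SI: Q_s = 40.8 kg/h ÷ 3600 s/h = 0.0113333 kg/s
t_res = M / Q_s = 5.45 / 0.0113333 = 480.882 s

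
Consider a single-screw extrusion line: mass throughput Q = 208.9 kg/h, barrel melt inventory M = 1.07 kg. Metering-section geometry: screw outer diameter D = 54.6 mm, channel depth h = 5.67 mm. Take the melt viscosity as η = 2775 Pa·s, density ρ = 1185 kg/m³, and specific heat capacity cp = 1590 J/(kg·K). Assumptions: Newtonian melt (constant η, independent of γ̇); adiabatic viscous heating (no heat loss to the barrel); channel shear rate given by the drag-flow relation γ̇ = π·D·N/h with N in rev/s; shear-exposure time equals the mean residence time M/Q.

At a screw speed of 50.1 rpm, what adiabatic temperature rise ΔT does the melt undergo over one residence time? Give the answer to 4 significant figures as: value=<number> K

Q_s = Q / 3600 = 208.9 / 3600 = 0.0580278 kg/s
t_res = M / Q_s = 1.07 / 0.0580278 = 18.4394 s
Geometry in metres: D = 54.6 mm → 0.0546 m, h = 5.67 mm → 0.00567 m; screw speed N = 50.1 rpm = 0.835 rev/s
Shear rate: γ̇ = πDN/h = π·0.0546·0.835/0.00567 = 25.2607 s⁻¹
ΔT = η·γ̇²·t_res/(ρ·cp) = [2775 × 25.2607² × 18.4394] / [1185 × 1590] = 17.3295 K

value=17.33 K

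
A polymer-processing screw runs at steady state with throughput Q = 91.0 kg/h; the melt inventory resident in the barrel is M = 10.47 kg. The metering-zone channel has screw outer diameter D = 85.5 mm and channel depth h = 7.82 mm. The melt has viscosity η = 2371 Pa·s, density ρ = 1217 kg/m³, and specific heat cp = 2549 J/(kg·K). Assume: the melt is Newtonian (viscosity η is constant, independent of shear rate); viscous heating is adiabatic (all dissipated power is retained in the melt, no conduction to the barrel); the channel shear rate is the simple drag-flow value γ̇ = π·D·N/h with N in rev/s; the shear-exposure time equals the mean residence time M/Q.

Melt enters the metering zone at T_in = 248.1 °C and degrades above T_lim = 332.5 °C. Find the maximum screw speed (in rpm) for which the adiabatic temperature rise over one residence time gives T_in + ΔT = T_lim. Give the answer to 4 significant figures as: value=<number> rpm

Q_s = Q / 3600 = 91.0 / 3600 = 0.0252778 kg/s
t_res = M / Q_s = 10.47 ÷ 0.0252778 = 414.198 s
D = 85.5 mm = 0.0855 m;  h = 7.82 mm = 0.00782 m
ΔT_a = T_lim − T_in = 332.5 °C − 248.1 °C = 84.4 K
γ̇_max² = ΔT_a·ρ·cp / (η·t_res) = [84.4 × 1217 × 2549] / [2371 × 414.198] = 266.602 s⁻²
γ̇_max = sqrt(266.602) = 16.328 s⁻¹
Solve γ̇ = πDN/h for N: N_max = γ̇_max·h/(π·D) = 16.328 × 0.00782 / (π × 0.0855) = 0.47536 rev/s = 28.5216 rpm

value=28.52 rpm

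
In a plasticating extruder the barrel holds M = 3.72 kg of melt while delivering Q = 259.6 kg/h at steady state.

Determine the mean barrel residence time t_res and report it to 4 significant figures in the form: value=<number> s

value=51.59 s

Convert throughput: Q = 259.6 kg/h = 259.6/3600 = 0.0721111 kg/s
t_res = M / Q_s = 3.72 ÷ 0.0721111 = 51.5871 s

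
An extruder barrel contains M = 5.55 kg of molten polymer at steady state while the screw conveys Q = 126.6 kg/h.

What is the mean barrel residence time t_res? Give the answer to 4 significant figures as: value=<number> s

value=157.8 s

Throughput in SI: Q_s = 126.6 kg/h ÷ 3600 s/h = 0.0351667 kg/s
t_res = M / Q_s = 5.55 ÷ 0.0351667 = 157.82 s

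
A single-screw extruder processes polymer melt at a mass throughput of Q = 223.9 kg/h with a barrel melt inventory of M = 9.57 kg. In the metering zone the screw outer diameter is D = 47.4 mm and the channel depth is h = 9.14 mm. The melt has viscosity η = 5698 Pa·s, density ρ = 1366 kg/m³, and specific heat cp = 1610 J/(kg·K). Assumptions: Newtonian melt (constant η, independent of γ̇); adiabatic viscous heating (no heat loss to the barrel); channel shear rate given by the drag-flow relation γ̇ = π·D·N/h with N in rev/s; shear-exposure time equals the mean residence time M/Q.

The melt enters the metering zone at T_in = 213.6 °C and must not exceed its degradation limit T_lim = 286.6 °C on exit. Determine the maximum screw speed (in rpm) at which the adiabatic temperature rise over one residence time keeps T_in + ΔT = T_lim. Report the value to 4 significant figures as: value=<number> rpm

value=49.83 rpm

Q_s = Q / 3600 = 223.9 / 3600 = 0.0621944 kg/s
t_res = M / Q_s = 9.57 ÷ 0.0621944 = 153.872 s
D = 47.4 mm = 0.0474 m;  h = 9.14 mm = 0.00914 m
ΔT_a = T_lim − T_in = 286.6 °C − 213.6 °C = 73 K
Invert ΔT = ηγ̇²t_res/(ρcp) for γ̇: γ̇_max² = ΔT_a ρ cp / (η t_res) = 73·1366·1610 / (5698·153.872) = 183.112 s⁻²
Take the square root: γ̇_max = √(183.112) = 13.5319 s⁻¹
N_max = γ̇_max h / (πD) = 13.5319·0.00914/(π·0.0474) = 0.83057 rev/s → ×60 = 49.8342 rpm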